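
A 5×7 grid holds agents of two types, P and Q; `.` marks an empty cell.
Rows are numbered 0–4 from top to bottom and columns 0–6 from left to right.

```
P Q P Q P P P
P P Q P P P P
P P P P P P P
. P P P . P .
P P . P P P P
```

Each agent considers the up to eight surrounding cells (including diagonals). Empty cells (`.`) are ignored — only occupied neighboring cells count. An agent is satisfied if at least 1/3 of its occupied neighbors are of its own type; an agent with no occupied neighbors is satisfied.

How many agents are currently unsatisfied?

(0,0)P 2/3 ok
(0,1)Q 1/5 unhappy
(0,2)P 2/5 ok
(0,3)Q 1/5 unhappy
(0,4)P 4/5 ok
(0,5)P 5/5 ok
(0,6)P 3/3 ok
(1,0)P 4/5 ok
(1,1)P 6/8 ok
(1,2)Q 2/8 unhappy
(1,3)P 6/8 ok
(1,4)P 7/8 ok
(1,5)P 8/8 ok
(1,6)P 5/5 ok
(2,0)P 4/4 ok
(2,1)P 6/7 ok
(2,2)P 7/8 ok
(2,3)P 6/7 ok
(2,4)P 7/7 ok
(2,5)P 6/6 ok
(2,6)P 4/4 ok
(3,1)P 6/6 ok
(3,2)P 7/7 ok
(3,3)P 6/6 ok
(3,5)P 6/6 ok
(4,0)P 2/2 ok
(4,1)P 3/3 ok
(4,3)P 3/3 ok
(4,4)P 4/4 ok
(4,5)P 3/3 ok
(4,6)P 2/2 ok
Unsatisfied: (0,1), (0,3), (1,2) — 3 in total.

3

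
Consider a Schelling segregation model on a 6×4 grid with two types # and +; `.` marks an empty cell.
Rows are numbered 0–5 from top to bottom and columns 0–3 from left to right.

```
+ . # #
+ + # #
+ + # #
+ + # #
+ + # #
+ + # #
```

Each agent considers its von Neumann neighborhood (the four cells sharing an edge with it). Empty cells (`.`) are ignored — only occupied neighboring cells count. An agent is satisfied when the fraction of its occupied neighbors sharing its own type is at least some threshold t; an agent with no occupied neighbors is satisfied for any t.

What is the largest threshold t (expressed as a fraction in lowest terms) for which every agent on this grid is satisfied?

2/3

Row 0: (0,0)+ 1/1 · (0,2)# 2/2 · (0,3)# 2/2
Row 1: (1,0)+ 3/3 · (1,1)+ 2/3 · (1,2)# 3/4 · (1,3)# 3/3
Row 2: (2,0)+ 3/3 · (2,1)+ 3/4 · (2,2)# 3/4 · (2,3)# 3/3
Row 3: (3,0)+ 3/3 · (3,1)+ 3/4 · (3,2)# 3/4 · (3,3)# 3/3
Row 4: (4,0)+ 3/3 · (4,1)+ 3/4 · (4,2)# 3/4 · (4,3)# 3/3
Row 5: (5,0)+ 2/2 · (5,1)+ 2/3 · (5,2)# 2/3 · (5,3)# 2/2
The smallest same-type fraction is 2/3 at (1,1), which reduces to 2/3. Any threshold above that leaves this agent unsatisfied.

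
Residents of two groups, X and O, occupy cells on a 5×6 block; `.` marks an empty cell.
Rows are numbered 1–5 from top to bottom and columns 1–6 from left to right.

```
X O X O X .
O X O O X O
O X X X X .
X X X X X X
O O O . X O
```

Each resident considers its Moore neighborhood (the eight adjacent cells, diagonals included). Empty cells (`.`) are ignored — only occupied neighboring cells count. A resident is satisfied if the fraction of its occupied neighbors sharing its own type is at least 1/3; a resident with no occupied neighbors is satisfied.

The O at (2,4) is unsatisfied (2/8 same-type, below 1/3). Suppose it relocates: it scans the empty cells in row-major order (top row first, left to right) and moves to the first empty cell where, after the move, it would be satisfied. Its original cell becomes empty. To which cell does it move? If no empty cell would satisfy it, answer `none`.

Vacating (2,4). Empty cells in order:
  (1,6): 1/3 same-type → satisfied — stop here.

(1,6)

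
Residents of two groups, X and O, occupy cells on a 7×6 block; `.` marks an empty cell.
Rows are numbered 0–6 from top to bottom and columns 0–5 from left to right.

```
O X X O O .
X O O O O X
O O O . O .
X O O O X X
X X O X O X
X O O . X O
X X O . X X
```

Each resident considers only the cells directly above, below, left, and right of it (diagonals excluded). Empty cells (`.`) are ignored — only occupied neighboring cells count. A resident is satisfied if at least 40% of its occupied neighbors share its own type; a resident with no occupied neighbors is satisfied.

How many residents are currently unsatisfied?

17

Row 0: (0,0)O 0/2 not · (0,1)X 1/3 not · (0,2)X 1/3 not · (0,3)O 2/3 satisfied · (0,4)O 2/2 satisfied
Row 1: (1,0)X 0/3 not · (1,1)O 2/4 satisfied · (1,2)O 3/4 satisfied · (1,3)O 3/3 satisfied · (1,4)O 3/4 satisfied · (1,5)X 0/1 not
Row 2: (2,0)O 1/3 not · (2,1)O 4/4 satisfied · (2,2)O 3/3 satisfied · (2,4)O 1/2 satisfied
Row 3: (3,0)X 1/3 not · (3,1)O 2/4 satisfied · (3,2)O 4/4 satisfied · (3,3)O 1/3 not · (3,4)X 1/4 not · (3,5)X 2/2 satisfied
Row 4: (4,0)X 3/3 satisfied · (4,1)X 1/4 not · (4,2)O 2/4 satisfied · (4,3)X 0/3 not · (4,4)O 0/4 not · (4,5)X 1/3 not
Row 5: (5,0)X 2/3 satisfied · (5,1)O 1/4 not · (5,2)O 3/3 satisfied · (5,4)X 1/3 not · (5,5)O 0/3 not
Row 6: (6,0)X 2/2 satisfied · (6,1)X 1/3 not · (6,2)O 1/2 satisfied · (6,4)X 2/2 satisfied · (6,5)X 1/2 satisfied
Unsatisfied: (0,0), (0,1), (0,2), (1,0), (1,5), (2,0), (3,0), (3,3), (3,4), (4,1), (4,3), (4,4), (4,5), (5,1), (5,4), (5,5), (6,1) — 17 in total.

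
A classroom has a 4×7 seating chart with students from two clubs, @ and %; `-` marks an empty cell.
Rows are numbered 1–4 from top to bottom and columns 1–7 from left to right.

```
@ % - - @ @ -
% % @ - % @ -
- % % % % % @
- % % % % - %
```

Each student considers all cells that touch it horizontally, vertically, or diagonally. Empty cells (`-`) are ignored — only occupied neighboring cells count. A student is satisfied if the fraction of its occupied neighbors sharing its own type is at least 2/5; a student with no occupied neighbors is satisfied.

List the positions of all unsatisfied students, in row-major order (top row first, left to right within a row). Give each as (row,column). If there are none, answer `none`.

(1,1)@ 0/3 not
(1,2)% 2/4 satisfied
(1,5)@ 2/3 satisfied
(1,6)@ 2/3 satisfied
(2,1)% 3/4 satisfied
(2,2)% 4/6 satisfied
(2,3)@ 0/5 not
(2,5)% 3/6 satisfied
(2,6)@ 3/6 satisfied
(3,2)% 5/6 satisfied
(3,3)% 6/7 satisfied
(3,4)% 6/7 satisfied
(3,5)% 5/6 satisfied
(3,6)% 4/6 satisfied
(3,7)@ 1/3 not
(4,2)% 3/3 satisfied
(4,3)% 5/5 satisfied
(4,4)% 5/5 satisfied
(4,5)% 4/4 satisfied
(4,7)% 1/2 satisfied

(1,1), (2,3), (3,7)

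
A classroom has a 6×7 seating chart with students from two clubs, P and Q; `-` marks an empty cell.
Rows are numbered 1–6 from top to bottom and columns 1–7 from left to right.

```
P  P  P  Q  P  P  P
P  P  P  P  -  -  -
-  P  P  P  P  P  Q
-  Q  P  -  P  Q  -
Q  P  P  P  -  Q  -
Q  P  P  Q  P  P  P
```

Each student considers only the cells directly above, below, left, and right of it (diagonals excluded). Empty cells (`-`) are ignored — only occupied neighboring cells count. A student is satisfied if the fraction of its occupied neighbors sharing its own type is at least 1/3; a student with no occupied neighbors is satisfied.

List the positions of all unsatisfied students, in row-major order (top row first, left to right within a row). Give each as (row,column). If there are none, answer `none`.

(1,4), (3,7), (4,2), (6,4)

(1,1)P 2/2 ✓
(1,2)P 3/3 ✓
(1,3)P 2/3 ✓
(1,4)Q 0/3 ✗
(1,5)P 1/2 ✓
(1,6)P 2/2 ✓
(1,7)P 1/1 ✓
(2,1)P 2/2 ✓
(2,2)P 4/4 ✓
(2,3)P 4/4 ✓
(2,4)P 2/3 ✓
(3,2)P 2/3 ✓
(3,3)P 4/4 ✓
(3,4)P 3/3 ✓
(3,5)P 3/3 ✓
(3,6)P 1/3 ✓
(3,7)Q 0/1 ✗
(4,2)Q 0/3 ✗
(4,3)P 2/3 ✓
(4,5)P 1/2 ✓
(4,6)Q 1/3 ✓
(5,1)Q 1/2 ✓
(5,2)P 2/4 ✓
(5,3)P 4/4 ✓
(5,4)P 1/2 ✓
(5,6)Q 1/2 ✓
(6,1)Q 1/2 ✓
(6,2)P 2/3 ✓
(6,3)P 2/3 ✓
(6,4)Q 0/3 ✗
(6,5)P 1/2 ✓
(6,6)P 2/3 ✓
(6,7)P 1/1 ✓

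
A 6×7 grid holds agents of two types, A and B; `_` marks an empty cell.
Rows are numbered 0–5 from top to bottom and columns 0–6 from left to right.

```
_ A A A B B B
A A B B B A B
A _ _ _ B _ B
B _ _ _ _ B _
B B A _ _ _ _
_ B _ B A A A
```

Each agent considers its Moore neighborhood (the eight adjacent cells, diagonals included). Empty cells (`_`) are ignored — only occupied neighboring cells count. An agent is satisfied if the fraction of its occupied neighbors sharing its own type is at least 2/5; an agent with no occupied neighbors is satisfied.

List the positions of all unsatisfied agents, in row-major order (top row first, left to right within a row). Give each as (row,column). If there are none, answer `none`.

(0,1)A 3/4 satisfied
(0,2)A 3/5 satisfied
(0,3)A 1/5 not
(0,4)B 3/5 satisfied
(0,5)B 4/5 satisfied
(0,6)B 2/3 satisfied
(1,0)A 3/3 satisfied
(1,1)A 4/5 satisfied
(1,2)B 1/5 not
(1,3)B 4/6 satisfied
(1,4)B 4/6 satisfied
(1,5)A 0/7 not
(1,6)B 3/4 satisfied
(2,0)A 2/3 satisfied
(2,4)B 3/4 satisfied
(2,6)B 2/3 satisfied
(3,0)B 2/3 satisfied
(3,5)B 2/2 satisfied
(4,0)B 3/3 satisfied
(4,1)B 3/4 satisfied
(4,2)A 0/3 not
(5,1)B 2/3 satisfied
(5,3)B 0/2 not
(5,4)A 1/2 satisfied
(5,5)A 2/2 satisfied
(5,6)A 1/1 satisfied

(0,3), (1,2), (1,5), (4,2), (5,3)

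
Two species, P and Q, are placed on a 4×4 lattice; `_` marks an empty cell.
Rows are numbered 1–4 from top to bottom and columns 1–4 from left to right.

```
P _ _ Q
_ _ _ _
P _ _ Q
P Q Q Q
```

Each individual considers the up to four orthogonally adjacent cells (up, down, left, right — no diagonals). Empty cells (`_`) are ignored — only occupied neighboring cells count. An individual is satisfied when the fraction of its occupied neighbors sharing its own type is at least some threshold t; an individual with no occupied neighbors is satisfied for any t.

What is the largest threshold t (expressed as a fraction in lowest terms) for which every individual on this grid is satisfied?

Row 1: (1,1)P — no occupied neighbors · (1,4)Q — no occupied neighbors
Row 3: (3,1)P 1/1 · (3,4)Q 1/1
Row 4: (4,1)P 1/2 · (4,2)Q 1/2 · (4,3)Q 2/2 · (4,4)Q 2/2
The smallest same-type fraction is 1/2 at (4,1), which reduces to 1/2. Any threshold above that leaves this individual unsatisfied.

1/2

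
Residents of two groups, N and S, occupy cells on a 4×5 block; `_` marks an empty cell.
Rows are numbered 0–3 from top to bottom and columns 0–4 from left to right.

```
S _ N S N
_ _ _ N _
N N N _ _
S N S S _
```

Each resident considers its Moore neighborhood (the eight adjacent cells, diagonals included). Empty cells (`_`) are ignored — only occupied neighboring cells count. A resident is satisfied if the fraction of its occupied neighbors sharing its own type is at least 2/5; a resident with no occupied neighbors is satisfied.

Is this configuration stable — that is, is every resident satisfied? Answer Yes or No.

(0,0)S 0/0 ✓
(0,2)N 1/2 ✓
(0,3)S 0/3 ✗
(0,4)N 1/2 ✓
(1,3)N 3/4 ✓
(2,0)N 2/3 ✓
(2,1)N 3/5 ✓
(2,2)N 3/5 ✓
(3,0)S 0/3 ✗
(3,1)N 3/5 ✓
(3,2)S 1/4 ✗
(3,3)S 1/2 ✓
For instance (0,3) has only 0/3 same-type neighbors, below 2/5.

No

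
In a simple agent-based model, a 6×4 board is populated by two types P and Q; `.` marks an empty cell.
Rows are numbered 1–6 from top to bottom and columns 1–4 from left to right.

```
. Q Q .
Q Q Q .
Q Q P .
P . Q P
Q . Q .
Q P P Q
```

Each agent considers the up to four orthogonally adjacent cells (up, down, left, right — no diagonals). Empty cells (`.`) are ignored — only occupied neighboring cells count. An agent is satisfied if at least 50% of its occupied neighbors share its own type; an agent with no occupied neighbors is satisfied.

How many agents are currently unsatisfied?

6

(1,2)Q 2/2 ✓
(1,3)Q 2/2 ✓
(2,1)Q 2/2 ✓
(2,2)Q 4/4 ✓
(2,3)Q 2/3 ✓
(3,1)Q 2/3 ✓
(3,2)Q 2/3 ✓
(3,3)P 0/3 ✗
(4,1)P 0/2 ✗
(4,3)Q 1/3 ✗
(4,4)P 0/1 ✗
(5,1)Q 1/2 ✓
(5,3)Q 1/2 ✓
(6,1)Q 1/2 ✓
(6,2)P 1/2 ✓
(6,3)P 1/3 ✗
(6,4)Q 0/1 ✗
Unsatisfied: (3,3), (4,1), (4,3), (4,4), (6,3), (6,4) — 6 in total.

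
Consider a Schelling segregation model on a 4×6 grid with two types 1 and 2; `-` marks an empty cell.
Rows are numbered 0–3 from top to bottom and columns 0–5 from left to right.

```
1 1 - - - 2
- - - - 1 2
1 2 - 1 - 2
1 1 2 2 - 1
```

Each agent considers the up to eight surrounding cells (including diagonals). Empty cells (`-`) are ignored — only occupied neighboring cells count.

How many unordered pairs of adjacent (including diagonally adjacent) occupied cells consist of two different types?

Scan each occupied cell's neighbors to the right and below (and the two forward diagonals) so each pair is counted once.
Row 0: 1(0,0)–1(0,1)= 2(0,5)–2(1,5)= 2(0,5)–1(1,4)≠  → 1/3 unlike.
Row 1: 1(1,4)–2(1,5)≠ 1(1,4)–2(2,5)≠ 1(1,4)–1(2,3)= 2(1,5)–2(2,5)=  → 2/4 unlike.
Row 2: 1(2,0)–2(2,1)≠ 1(2,0)–1(3,0)= 1(2,0)–1(3,1)= 2(2,1)–1(3,1)≠ 2(2,1)–2(3,2)= 2(2,1)–1(3,0)≠ 1(2,3)–2(3,3)≠ 1(2,3)–2(3,2)≠ 2(2,5)–1(3,5)≠  → 6/9 unlike.
Row 3: 1(3,0)–1(3,1)= 1(3,1)–2(3,2)≠ 2(3,2)–2(3,3)=  → 1/3 unlike.
Total adjacent occupied pairs: 19; unlike-type pairs: 10.

10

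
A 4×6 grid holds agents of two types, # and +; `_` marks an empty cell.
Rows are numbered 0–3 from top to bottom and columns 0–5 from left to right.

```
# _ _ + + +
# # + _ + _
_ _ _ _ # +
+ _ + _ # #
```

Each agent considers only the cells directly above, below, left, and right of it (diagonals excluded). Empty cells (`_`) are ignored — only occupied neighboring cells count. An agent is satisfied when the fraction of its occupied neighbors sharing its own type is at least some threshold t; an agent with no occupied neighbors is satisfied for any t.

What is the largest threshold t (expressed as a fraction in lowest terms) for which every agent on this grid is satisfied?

0/1

Row 0: (0,0)# 1/1 · (0,3)+ 1/1 · (0,4)+ 3/3 · (0,5)+ 1/1
Row 1: (1,0)# 2/2 · (1,1)# 1/2 · (1,2)+ 0/1 · (1,4)+ 1/2
Row 2: (2,4)# 1/3 · (2,5)+ 0/2
Row 3: (3,0)+ — no occupied neighbors · (3,2)+ — no occupied neighbors · (3,4)# 2/2 · (3,5)# 1/2
The smallest same-type fraction is 0/1 at (1,2), which reduces to 0/1. Any threshold above that leaves this agent unsatisfied.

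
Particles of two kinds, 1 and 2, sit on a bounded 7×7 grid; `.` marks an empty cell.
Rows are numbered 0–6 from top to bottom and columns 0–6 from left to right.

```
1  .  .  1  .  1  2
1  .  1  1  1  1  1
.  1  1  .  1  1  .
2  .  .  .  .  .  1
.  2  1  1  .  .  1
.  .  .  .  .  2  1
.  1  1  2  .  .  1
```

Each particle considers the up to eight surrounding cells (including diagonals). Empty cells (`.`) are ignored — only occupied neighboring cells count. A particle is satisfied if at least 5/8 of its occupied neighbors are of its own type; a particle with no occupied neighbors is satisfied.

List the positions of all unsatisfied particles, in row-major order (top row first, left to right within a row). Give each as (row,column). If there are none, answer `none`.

(0,0)1 1/1 ok
(0,3)1 3/3 ok
(0,5)1 3/4 ok
(0,6)2 0/3 unhappy
(1,0)1 2/2 ok
(1,2)1 4/4 ok
(1,3)1 5/5 ok
(1,4)1 6/6 ok
(1,5)1 5/6 ok
(1,6)1 3/4 ok
(2,1)1 3/4 ok
(2,2)1 3/3 ok
(2,4)1 4/4 ok
(2,5)1 5/5 ok
(3,0)2 1/2 unhappy
(3,6)1 2/2 ok
(4,1)2 1/2 unhappy
(4,2)1 1/2 unhappy
(4,3)1 1/1 ok
(4,6)1 2/3 ok
(5,5)2 0/3 unhappy
(5,6)1 2/3 ok
(6,1)1 1/1 ok
(6,2)1 1/2 unhappy
(6,3)2 0/1 unhappy
(6,6)1 1/2 unhappy

(0,6), (3,0), (4,1), (4,2), (5,5), (6,2), (6,3), (6,6)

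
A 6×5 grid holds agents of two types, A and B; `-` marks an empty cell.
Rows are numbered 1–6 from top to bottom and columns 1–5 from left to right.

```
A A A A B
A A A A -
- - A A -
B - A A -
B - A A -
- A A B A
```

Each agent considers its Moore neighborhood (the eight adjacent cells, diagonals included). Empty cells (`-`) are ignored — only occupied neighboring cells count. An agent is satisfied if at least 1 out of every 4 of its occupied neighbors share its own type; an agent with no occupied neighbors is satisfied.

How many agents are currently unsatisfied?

2

Row 1: (1,1)A 3/3 ok · (1,2)A 5/5 ok · (1,3)A 5/5 ok · (1,4)A 3/4 ok · (1,5)B 0/2 unhappy
Row 2: (2,1)A 3/3 ok · (2,2)A 6/6 ok · (2,3)A 7/7 ok · (2,4)A 5/6 ok
Row 3: (3,3)A 6/6 ok · (3,4)A 5/5 ok
Row 4: (4,1)B 1/1 ok · (4,3)A 5/5 ok · (4,4)A 5/5 ok
Row 5: (5,1)B 1/2 ok · (5,3)A 5/6 ok · (5,4)A 5/6 ok
Row 6: (6,2)A 2/3 ok · (6,3)A 3/4 ok · (6,4)B 0/4 unhappy · (6,5)A 1/2 ok
Unsatisfied: (1,5), (6,4) — 2 in total.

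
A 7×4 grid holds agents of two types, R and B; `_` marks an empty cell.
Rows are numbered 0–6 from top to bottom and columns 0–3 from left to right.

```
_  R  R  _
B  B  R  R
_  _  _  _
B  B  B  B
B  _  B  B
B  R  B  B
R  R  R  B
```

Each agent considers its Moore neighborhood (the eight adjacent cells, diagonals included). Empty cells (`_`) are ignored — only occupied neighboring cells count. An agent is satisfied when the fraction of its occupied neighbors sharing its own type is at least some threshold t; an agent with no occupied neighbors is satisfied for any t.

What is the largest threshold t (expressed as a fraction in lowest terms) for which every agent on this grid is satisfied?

1/4

Row 0: (0,1)R 2/4 · (0,2)R 3/4
Row 1: (1,0)B 1/2 · (1,1)B 1/4 · (1,2)R 3/4 · (1,3)R 2/2
Row 3: (3,0)B 2/2 · (3,1)B 4/4 · (3,2)B 4/4 · (3,3)B 3/3
Row 4: (4,0)B 3/4 · (4,2)B 6/7 · (4,3)B 5/5
Row 5: (5,0)B 1/4 · (5,1)R 3/7 · (5,2)B 4/7 · (5,3)B 4/5
Row 6: (6,0)R 2/3 · (6,1)R 3/5 · (6,2)R 2/5 · (6,3)B 2/3
The smallest same-type fraction is 1/4 at (1,1), which reduces to 1/4. Any threshold above that leaves this agent unsatisfied.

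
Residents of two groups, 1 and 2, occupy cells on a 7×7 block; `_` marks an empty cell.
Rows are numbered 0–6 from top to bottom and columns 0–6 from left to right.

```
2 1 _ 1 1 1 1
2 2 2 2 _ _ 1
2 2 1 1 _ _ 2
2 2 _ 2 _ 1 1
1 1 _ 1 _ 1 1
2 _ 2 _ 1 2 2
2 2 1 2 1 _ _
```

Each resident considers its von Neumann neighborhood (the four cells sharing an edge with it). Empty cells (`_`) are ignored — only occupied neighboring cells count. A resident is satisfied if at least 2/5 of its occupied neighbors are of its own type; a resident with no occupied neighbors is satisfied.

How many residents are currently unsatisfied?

(0,0)2 1/2 satisfied
(0,1)1 0/2 not
(0,3)1 1/2 satisfied
(0,4)1 2/2 satisfied
(0,5)1 2/2 satisfied
(0,6)1 2/2 satisfied
(1,0)2 3/3 satisfied
(1,1)2 3/4 satisfied
(1,2)2 2/3 satisfied
(1,3)2 1/3 not
(1,6)1 1/2 satisfied
(2,0)2 3/3 satisfied
(2,1)2 3/4 satisfied
(2,2)1 1/3 not
(2,3)1 1/3 not
(2,6)2 0/2 not
(3,0)2 2/3 satisfied
(3,1)2 2/3 satisfied
(3,3)2 0/2 not
(3,5)1 2/2 satisfied
(3,6)1 2/3 satisfied
(4,0)1 1/3 not
(4,1)1 1/2 satisfied
(4,3)1 0/1 not
(4,5)1 2/3 satisfied
(4,6)1 2/3 satisfied
(5,0)2 1/2 satisfied
(5,2)2 0/1 not
(5,4)1 1/2 satisfied
(5,5)2 1/3 not
(5,6)2 1/2 satisfied
(6,0)2 2/2 satisfied
(6,1)2 1/2 satisfied
(6,2)1 0/3 not
(6,3)2 0/2 not
(6,4)1 1/2 satisfied
Unsatisfied: (0,1), (1,3), (2,2), (2,3), (2,6), (3,3), (4,0), (4,3), (5,2), (5,5), (6,2), (6,3) — 12 in total.

12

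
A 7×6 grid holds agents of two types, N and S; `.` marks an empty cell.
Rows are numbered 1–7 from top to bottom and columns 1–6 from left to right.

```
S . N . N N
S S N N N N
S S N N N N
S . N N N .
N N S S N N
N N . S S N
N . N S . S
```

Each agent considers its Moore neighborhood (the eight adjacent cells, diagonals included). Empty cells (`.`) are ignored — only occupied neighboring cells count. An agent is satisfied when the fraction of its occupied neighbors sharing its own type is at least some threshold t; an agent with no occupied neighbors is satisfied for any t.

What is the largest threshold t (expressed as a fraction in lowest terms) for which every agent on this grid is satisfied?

(1,1)S 2/2
(1,3)N 2/3
(1,5)N 4/4
(1,6)N 3/3
(2,1)S 4/4
(2,2)S 4/7
(2,3)N 4/6
(2,4)N 7/7
(2,5)N 7/7
(2,6)N 5/5
(3,1)S 4/4
(3,2)S 4/7
(3,3)N 5/7
(3,4)N 8/8
(3,5)N 7/7
(3,6)N 4/4
(4,1)S 2/4
(4,3)N 4/7
(4,4)N 6/8
(4,5)N 6/7
(5,1)N 3/4
(5,2)N 4/6
(5,3)S 2/6
(5,4)S 3/7
(5,5)N 4/7
(5,6)N 3/4
(6,1)N 4/4
(6,2)N 5/6
(6,4)S 4/6
(6,5)S 4/7
(6,6)N 2/4
(7,1)N 2/2
(7,3)N 1/3
(7,4)S 2/3
(7,6)S 1/2
The smallest same-type fraction is 2/6 at (5,3), which reduces to 1/3. Any threshold above that leaves this agent unsatisfied.

1/3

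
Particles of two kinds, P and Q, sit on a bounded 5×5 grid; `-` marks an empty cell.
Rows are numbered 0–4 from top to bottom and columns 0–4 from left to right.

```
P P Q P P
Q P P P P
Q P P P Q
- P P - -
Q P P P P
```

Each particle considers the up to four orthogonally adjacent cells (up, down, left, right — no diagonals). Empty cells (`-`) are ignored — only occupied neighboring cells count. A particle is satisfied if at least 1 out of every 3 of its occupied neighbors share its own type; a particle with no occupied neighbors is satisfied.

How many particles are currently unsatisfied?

(0,0)P 1/2 ✓
(0,1)P 2/3 ✓
(0,2)Q 0/3 ✗
(0,3)P 2/3 ✓
(0,4)P 2/2 ✓
(1,0)Q 1/3 ✓
(1,1)P 3/4 ✓
(1,2)P 3/4 ✓
(1,3)P 4/4 ✓
(1,4)P 2/3 ✓
(2,0)Q 1/2 ✓
(2,1)P 3/4 ✓
(2,2)P 4/4 ✓
(2,3)P 2/3 ✓
(2,4)Q 0/2 ✗
(3,1)P 3/3 ✓
(3,2)P 3/3 ✓
(4,0)Q 0/1 ✗
(4,1)P 2/3 ✓
(4,2)P 3/3 ✓
(4,3)P 2/2 ✓
(4,4)P 1/1 ✓
Unsatisfied: (0,2), (2,4), (4,0) — 3 in total.

3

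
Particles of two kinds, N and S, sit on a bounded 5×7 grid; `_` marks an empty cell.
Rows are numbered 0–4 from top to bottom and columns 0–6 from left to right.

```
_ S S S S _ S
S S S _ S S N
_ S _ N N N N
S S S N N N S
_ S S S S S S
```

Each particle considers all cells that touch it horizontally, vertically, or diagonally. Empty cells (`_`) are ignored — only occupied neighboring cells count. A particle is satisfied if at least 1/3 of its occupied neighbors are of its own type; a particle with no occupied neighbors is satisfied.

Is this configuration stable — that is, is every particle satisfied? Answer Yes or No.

Row 0: (0,1)S 4/4 ✓ · (0,2)S 4/4 ✓ · (0,3)S 4/4 ✓ · (0,4)S 3/3 ✓ · (0,6)S 1/2 ✓
Row 1: (1,0)S 3/3 ✓ · (1,1)S 5/5 ✓ · (1,2)S 5/6 ✓ · (1,4)S 3/6 ✓ · (1,5)S 3/7 ✓ · (1,6)N 2/4 ✓
Row 2: (2,1)S 6/6 ✓ · (2,3)N 3/6 ✓ · (2,4)N 5/7 ✓ · (2,5)N 5/8 ✓ · (2,6)N 3/5 ✓
Row 3: (3,0)S 3/3 ✓ · (3,1)S 5/5 ✓ · (3,2)S 5/7 ✓ · (3,3)N 3/7 ✓ · (3,4)N 5/8 ✓ · (3,5)N 4/8 ✓ · (3,6)S 2/5 ✓
Row 4: (4,1)S 4/4 ✓ · (4,2)S 4/5 ✓ · (4,3)S 3/5 ✓ · (4,4)S 2/5 ✓ · (4,5)S 3/5 ✓ · (4,6)S 2/3 ✓
All meet the threshold, so the configuration is stable.

Yes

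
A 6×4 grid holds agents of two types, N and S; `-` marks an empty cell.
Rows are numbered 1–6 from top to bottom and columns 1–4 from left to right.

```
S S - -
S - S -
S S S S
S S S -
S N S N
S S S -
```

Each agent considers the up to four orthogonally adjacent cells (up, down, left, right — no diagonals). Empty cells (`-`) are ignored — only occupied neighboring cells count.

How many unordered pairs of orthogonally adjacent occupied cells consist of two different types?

5

Scan each occupied cell's neighbors to the right and below so each pair is counted once.
Row 1: S(1,1)–S(1,2)= S(1,1)–S(2,1)=  → 0/2 unlike.
Row 2: S(2,1)–S(3,1)= S(2,3)–S(3,3)=  → 0/2 unlike.
Row 3: S(3,1)–S(3,2)= S(3,1)–S(4,1)= S(3,2)–S(3,3)= S(3,2)–S(4,2)= S(3,3)–S(3,4)= S(3,3)–S(4,3)=  → 0/6 unlike.
Row 4: S(4,1)–S(4,2)= S(4,1)–S(5,1)= S(4,2)–S(4,3)= S(4,2)–N(5,2)≠ S(4,3)–S(5,3)=  → 1/5 unlike.
Row 5: S(5,1)–N(5,2)≠ S(5,1)–S(6,1)= N(5,2)–S(5,3)≠ N(5,2)–S(6,2)≠ S(5,3)–N(5,4)≠ S(5,3)–S(6,3)=  → 4/6 unlike.
Row 6: S(6,1)–S(6,2)= S(6,2)–S(6,3)=  → 0/2 unlike.
Total adjacent occupied pairs: 23; unlike-type pairs: 5.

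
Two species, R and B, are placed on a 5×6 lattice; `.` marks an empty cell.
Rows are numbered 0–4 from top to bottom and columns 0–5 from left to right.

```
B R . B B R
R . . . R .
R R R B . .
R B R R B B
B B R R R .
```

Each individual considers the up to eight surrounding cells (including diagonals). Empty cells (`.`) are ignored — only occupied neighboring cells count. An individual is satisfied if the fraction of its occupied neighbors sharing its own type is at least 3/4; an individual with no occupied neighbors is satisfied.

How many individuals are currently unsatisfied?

18

(0,0)B 0/2 not
(0,1)R 1/2 not
(0,3)B 1/2 not
(0,4)B 1/3 not
(0,5)R 1/2 not
(1,0)R 3/4 satisfied
(1,4)R 1/4 not
(2,0)R 3/4 satisfied
(2,1)R 5/6 satisfied
(2,2)R 3/5 not
(2,3)B 1/5 not
(3,0)R 2/5 not
(3,1)B 2/8 not
(3,2)R 5/8 not
(3,3)R 5/7 not
(3,4)B 2/5 not
(3,5)B 1/2 not
(4,0)B 2/3 not
(4,1)B 2/5 not
(4,2)R 3/5 not
(4,3)R 4/5 satisfied
(4,4)R 2/4 not
Unsatisfied: (0,0), (0,1), (0,3), (0,4), (0,5), (1,4), (2,2), (2,3), (3,0), (3,1), (3,2), (3,3), (3,4), (3,5), (4,0), (4,1), (4,2), (4,4) — 18 in total.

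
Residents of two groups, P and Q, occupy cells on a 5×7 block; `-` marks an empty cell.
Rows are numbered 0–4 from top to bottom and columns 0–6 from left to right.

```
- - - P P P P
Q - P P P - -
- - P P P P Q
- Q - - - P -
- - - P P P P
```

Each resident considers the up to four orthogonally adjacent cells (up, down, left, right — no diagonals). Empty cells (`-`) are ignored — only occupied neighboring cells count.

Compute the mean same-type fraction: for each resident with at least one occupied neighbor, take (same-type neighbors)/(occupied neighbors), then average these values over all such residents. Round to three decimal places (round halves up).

(0,3)P 2/2
(0,4)P 3/3
(0,5)P 2/2
(0,6)P 1/1
(1,0)Q — no occupied neighbors
(1,2)P 2/2
(1,3)P 4/4
(1,4)P 3/3
(2,2)P 2/2
(2,3)P 3/3
(2,4)P 3/3
(2,5)P 2/3
(2,6)Q 0/1
(3,1)Q — no occupied neighbors
(3,5)P 2/2
(4,3)P 1/1
(4,4)P 2/2
(4,5)P 3/3
(4,6)P 1/1
Sum over 17 residents: 2/2 + 3/3 + 2/2 + 1/1 + 2/2 + 4/4 + 3/3 + 2/2 + 3/3 + 3/3 + 2/3 + 0/1 + 2/2 + 1/1 + 2/2 + 3/3 + 1/1 = 47/3; mean = 47/3 ÷ 17 = 47/51 = 0.921568… → 0.922.

0.922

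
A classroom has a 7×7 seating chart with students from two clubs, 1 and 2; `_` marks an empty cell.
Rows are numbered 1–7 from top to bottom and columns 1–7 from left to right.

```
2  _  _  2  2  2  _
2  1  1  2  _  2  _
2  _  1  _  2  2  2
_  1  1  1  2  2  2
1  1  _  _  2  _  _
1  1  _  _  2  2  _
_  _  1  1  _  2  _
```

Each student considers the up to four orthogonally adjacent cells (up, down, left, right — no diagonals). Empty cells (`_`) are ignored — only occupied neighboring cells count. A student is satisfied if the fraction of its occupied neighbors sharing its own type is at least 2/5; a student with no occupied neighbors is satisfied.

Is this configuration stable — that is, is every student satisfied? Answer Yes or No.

(1,1)2 1/1 satisfied
(1,4)2 2/2 satisfied
(1,5)2 2/2 satisfied
(1,6)2 2/2 satisfied
(2,1)2 2/3 satisfied
(2,2)1 1/2 satisfied
(2,3)1 2/3 satisfied
(2,4)2 1/2 satisfied
(2,6)2 2/2 satisfied
(3,1)2 1/1 satisfied
(3,3)1 2/2 satisfied
(3,5)2 2/2 satisfied
(3,6)2 4/4 satisfied
(3,7)2 2/2 satisfied
(4,2)1 2/2 satisfied
(4,3)1 3/3 satisfied
(4,4)1 1/2 satisfied
(4,5)2 3/4 satisfied
(4,6)2 3/3 satisfied
(4,7)2 2/2 satisfied
(5,1)1 2/2 satisfied
(5,2)1 3/3 satisfied
(5,5)2 2/2 satisfied
(6,1)1 2/2 satisfied
(6,2)1 2/2 satisfied
(6,5)2 2/2 satisfied
(6,6)2 2/2 satisfied
(7,3)1 1/1 satisfied
(7,4)1 1/1 satisfied
(7,6)2 1/1 satisfied
All meet the threshold, so the configuration is stable.

Yes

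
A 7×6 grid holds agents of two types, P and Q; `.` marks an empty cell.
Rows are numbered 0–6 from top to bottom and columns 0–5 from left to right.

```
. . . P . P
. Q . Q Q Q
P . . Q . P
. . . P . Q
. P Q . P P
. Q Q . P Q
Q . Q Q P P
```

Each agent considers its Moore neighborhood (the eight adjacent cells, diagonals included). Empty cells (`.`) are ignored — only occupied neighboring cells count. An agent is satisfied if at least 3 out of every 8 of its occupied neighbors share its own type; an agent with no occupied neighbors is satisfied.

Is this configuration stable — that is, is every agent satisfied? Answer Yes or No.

(0,3)P 0/2 ✗
(0,5)P 0/2 ✗
(1,1)Q 0/1 ✗
(1,3)Q 2/3 ✓
(1,4)Q 3/6 ✓
(1,5)Q 1/3 ✗
(2,0)P 0/1 ✗
(2,3)Q 2/3 ✓
(2,5)P 0/3 ✗
(3,3)P 1/3 ✗
(3,5)Q 0/3 ✗
(4,1)P 0/3 ✗
(4,2)Q 2/4 ✓
(4,4)P 3/5 ✓
(4,5)P 2/4 ✓
(5,1)Q 4/5 ✓
(5,2)Q 4/5 ✓
(5,4)P 4/6 ✓
(5,5)Q 0/5 ✗
(6,0)Q 1/1 ✓
(6,2)Q 3/3 ✓
(6,3)Q 2/4 ✓
(6,4)P 2/4 ✓
(6,5)P 2/3 ✓
For instance (0,3) has only 0/2 same-type neighbors, below 3/8.

No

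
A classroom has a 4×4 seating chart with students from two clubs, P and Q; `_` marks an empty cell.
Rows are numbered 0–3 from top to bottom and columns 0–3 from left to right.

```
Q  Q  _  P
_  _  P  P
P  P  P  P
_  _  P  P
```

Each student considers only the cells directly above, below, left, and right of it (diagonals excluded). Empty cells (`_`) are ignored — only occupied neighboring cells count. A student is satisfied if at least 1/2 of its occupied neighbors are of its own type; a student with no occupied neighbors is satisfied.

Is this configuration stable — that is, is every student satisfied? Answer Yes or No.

Yes

(0,0)Q 1/1 ✓
(0,1)Q 1/1 ✓
(0,3)P 1/1 ✓
(1,2)P 2/2 ✓
(1,3)P 3/3 ✓
(2,0)P 1/1 ✓
(2,1)P 2/2 ✓
(2,2)P 4/4 ✓
(2,3)P 3/3 ✓
(3,2)P 2/2 ✓
(3,3)P 2/2 ✓
All meet the threshold, so the configuration is stable.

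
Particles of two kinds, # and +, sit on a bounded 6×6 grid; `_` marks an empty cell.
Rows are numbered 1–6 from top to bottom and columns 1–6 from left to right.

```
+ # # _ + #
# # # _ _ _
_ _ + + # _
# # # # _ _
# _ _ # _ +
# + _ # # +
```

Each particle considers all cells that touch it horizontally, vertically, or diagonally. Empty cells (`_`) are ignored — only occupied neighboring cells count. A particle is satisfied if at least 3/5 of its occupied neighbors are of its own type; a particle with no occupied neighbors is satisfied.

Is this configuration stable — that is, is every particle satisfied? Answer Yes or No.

No

(1,1)+ 0/3 ✗
(1,2)# 4/5 ✓
(1,3)# 3/3 ✓
(1,5)+ 0/1 ✗
(1,6)# 0/1 ✗
(2,1)# 2/3 ✓
(2,2)# 4/6 ✓
(2,3)# 3/5 ✓
(3,3)+ 1/6 ✗
(3,4)+ 1/5 ✗
(3,5)# 1/2 ✗
(4,1)# 2/2 ✓
(4,2)# 3/4 ✓
(4,3)# 3/5 ✓
(4,4)# 3/5 ✓
(5,1)# 3/4 ✓
(5,4)# 4/4 ✓
(5,6)+ 1/2 ✗
(6,1)# 1/2 ✗
(6,2)+ 0/2 ✗
(6,4)# 2/2 ✓
(6,5)# 2/4 ✗
(6,6)+ 1/2 ✗
For instance (1,1) has only 0/3 same-type neighbors, below 3/5.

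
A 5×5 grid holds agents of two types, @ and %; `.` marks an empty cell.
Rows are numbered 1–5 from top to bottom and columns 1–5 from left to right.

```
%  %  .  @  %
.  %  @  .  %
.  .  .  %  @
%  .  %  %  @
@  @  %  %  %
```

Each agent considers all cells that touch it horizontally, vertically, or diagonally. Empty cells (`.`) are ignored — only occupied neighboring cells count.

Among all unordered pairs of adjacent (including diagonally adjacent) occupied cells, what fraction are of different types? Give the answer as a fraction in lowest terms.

Scan each occupied cell's neighbors to the right and below (and the two forward diagonals) so each pair is counted once.
From row 1: 3 unlike of 8 pairs (running 3/8).
From row 2: 3 unlike of 4 pairs (running 6/12).
From row 3: 3 unlike of 6 pairs (running 9/18).
From row 4: 6 unlike of 12 pairs (running 15/30).
From row 5: 1 unlike of 4 pairs (running 16/34).
Total adjacent occupied pairs: 34; unlike-type pairs: 16.
16/34 reduces to 8/17.

8/17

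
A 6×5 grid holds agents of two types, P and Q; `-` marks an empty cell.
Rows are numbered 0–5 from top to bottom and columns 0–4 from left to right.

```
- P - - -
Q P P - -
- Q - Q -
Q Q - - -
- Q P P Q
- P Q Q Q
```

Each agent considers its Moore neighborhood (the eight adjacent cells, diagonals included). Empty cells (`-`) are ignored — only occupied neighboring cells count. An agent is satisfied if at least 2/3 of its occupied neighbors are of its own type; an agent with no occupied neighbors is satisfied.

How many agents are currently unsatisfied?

11

Row 0: (0,1)P 2/3 ✓
Row 1: (1,0)Q 1/3 ✗ · (1,1)P 2/4 ✗ · (1,2)P 2/4 ✗
Row 2: (2,1)Q 3/5 ✗ · (2,3)Q 0/1 ✗
Row 3: (3,0)Q 3/3 ✓ · (3,1)Q 3/4 ✓
Row 4: (4,1)Q 3/5 ✗ · (4,2)P 2/6 ✗ · (4,3)P 1/5 ✗ · (4,4)Q 2/3 ✓
Row 5: (5,1)P 1/3 ✗ · (5,2)Q 2/5 ✗ · (5,3)Q 3/5 ✗ · (5,4)Q 2/3 ✓
Unsatisfied: (1,0), (1,1), (1,2), (2,1), (2,3), (4,1), (4,2), (4,3), (5,1), (5,2), (5,3) — 11 in total.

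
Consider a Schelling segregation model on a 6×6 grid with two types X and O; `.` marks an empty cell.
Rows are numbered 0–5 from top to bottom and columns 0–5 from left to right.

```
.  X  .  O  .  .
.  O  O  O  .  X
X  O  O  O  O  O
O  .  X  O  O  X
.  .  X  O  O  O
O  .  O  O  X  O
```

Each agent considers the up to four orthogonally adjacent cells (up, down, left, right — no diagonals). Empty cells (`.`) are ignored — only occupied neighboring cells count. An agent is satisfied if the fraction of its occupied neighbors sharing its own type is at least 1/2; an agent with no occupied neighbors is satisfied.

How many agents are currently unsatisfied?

(0,1)X 0/1 not
(0,3)O 1/1 satisfied
(1,1)O 2/3 satisfied
(1,2)O 3/3 satisfied
(1,3)O 3/3 satisfied
(1,5)X 0/1 not
(2,0)X 0/2 not
(2,1)O 2/3 satisfied
(2,2)O 3/4 satisfied
(2,3)O 4/4 satisfied
(2,4)O 3/3 satisfied
(2,5)O 1/3 not
(3,0)O 0/1 not
(3,2)X 1/3 not
(3,3)O 3/4 satisfied
(3,4)O 3/4 satisfied
(3,5)X 0/3 not
(4,2)X 1/3 not
(4,3)O 3/4 satisfied
(4,4)O 3/4 satisfied
(4,5)O 2/3 satisfied
(5,0)O 0/0 satisfied
(5,2)O 1/2 satisfied
(5,3)O 2/3 satisfied
(5,4)X 0/3 not
(5,5)O 1/2 satisfied
Unsatisfied: (0,1), (1,5), (2,0), (2,5), (3,0), (3,2), (3,5), (4,2), (5,4) — 9 in total.

9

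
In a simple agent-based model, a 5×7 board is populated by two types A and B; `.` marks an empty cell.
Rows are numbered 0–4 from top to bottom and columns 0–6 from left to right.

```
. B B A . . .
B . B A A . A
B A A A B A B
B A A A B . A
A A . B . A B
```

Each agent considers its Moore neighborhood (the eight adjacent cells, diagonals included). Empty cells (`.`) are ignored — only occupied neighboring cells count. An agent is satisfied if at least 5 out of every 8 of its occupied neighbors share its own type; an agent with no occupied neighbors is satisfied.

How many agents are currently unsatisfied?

17

Row 0: (0,1)B 3/3 ok · (0,2)B 2/4 unhappy · (0,3)A 2/4 unhappy
Row 1: (1,0)B 2/3 ok · (1,2)B 2/7 unhappy · (1,3)A 4/7 unhappy · (1,4)A 4/5 ok · (1,6)A 1/2 unhappy
Row 2: (2,0)B 2/4 unhappy · (2,1)A 3/7 unhappy · (2,2)A 6/7 ok · (2,3)A 5/8 ok · (2,4)B 1/6 unhappy · (2,5)A 3/6 unhappy · (2,6)B 0/3 unhappy
Row 3: (3,0)B 1/5 unhappy · (3,1)A 5/7 ok · (3,2)A 6/7 ok · (3,3)A 3/6 unhappy · (3,4)B 2/6 unhappy · (3,6)A 2/4 unhappy
Row 4: (4,0)A 2/3 ok · (4,1)A 3/4 ok · (4,3)B 1/3 unhappy · (4,5)A 1/3 unhappy · (4,6)B 0/2 unhappy
Unsatisfied: (0,2), (0,3), (1,2), (1,3), (1,6), (2,0), (2,1), (2,4), (2,5), (2,6), (3,0), (3,3), (3,4), (3,6), (4,3), (4,5), (4,6) — 17 in total.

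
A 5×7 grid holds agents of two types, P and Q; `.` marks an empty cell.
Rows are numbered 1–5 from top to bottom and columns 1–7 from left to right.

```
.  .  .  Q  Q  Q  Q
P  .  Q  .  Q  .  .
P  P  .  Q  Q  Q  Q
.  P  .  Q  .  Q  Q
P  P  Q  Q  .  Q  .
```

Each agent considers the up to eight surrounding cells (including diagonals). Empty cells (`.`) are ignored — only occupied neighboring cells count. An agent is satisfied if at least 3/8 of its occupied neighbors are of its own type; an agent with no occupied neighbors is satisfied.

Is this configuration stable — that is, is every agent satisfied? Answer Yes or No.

Yes

Row 1: (1,4)Q 3/3 ok · (1,5)Q 3/3 ok · (1,6)Q 3/3 ok · (1,7)Q 1/1 ok
Row 2: (2,1)P 2/2 ok · (2,3)Q 2/3 ok · (2,5)Q 6/6 ok
Row 3: (3,1)P 3/3 ok · (3,2)P 3/4 ok · (3,4)Q 4/4 ok · (3,5)Q 5/5 ok · (3,6)Q 5/5 ok · (3,7)Q 3/3 ok
Row 4: (4,2)P 4/5 ok · (4,4)Q 4/4 ok · (4,6)Q 5/5 ok · (4,7)Q 4/4 ok
Row 5: (5,1)P 2/2 ok · (5,2)P 2/3 ok · (5,3)Q 2/4 ok · (5,4)Q 2/2 ok · (5,6)Q 2/2 ok
All meet the threshold, so the configuration is stable.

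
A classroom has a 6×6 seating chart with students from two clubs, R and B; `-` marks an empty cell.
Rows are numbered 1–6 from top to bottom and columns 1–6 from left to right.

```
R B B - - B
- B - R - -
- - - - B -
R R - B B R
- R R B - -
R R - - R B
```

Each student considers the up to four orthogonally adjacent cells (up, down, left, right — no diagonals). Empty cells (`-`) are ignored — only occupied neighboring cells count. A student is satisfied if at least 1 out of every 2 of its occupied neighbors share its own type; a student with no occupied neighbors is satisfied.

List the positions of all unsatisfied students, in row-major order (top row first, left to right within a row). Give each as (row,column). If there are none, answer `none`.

(1,1), (4,6), (6,5), (6,6)

(1,1)R 0/1 ✗
(1,2)B 2/3 ✓
(1,3)B 1/1 ✓
(1,6)B 0/0 ✓
(2,2)B 1/1 ✓
(2,4)R 0/0 ✓
(3,5)B 1/1 ✓
(4,1)R 1/1 ✓
(4,2)R 2/2 ✓
(4,4)B 2/2 ✓
(4,5)B 2/3 ✓
(4,6)R 0/1 ✗
(5,2)R 3/3 ✓
(5,3)R 1/2 ✓
(5,4)B 1/2 ✓
(6,1)R 1/1 ✓
(6,2)R 2/2 ✓
(6,5)R 0/1 ✗
(6,6)B 0/1 ✗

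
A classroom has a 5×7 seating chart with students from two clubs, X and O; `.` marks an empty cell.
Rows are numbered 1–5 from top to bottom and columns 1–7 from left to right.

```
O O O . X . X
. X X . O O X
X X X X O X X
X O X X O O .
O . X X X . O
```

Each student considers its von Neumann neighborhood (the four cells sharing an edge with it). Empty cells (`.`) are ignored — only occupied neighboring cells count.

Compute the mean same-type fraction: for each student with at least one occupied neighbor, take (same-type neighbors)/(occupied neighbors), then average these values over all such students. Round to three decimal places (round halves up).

(1,1)O 1/1
(1,2)O 2/3
(1,3)O 1/2
(1,5)X 0/1
(1,7)X 1/1
(2,2)X 2/3
(2,3)X 2/3
(2,5)O 2/3
(2,6)O 1/3
(2,7)X 2/3
(3,1)X 2/2
(3,2)X 3/4
(3,3)X 4/4
(3,4)X 2/3
(3,5)O 2/4
(3,6)X 1/4
(3,7)X 2/2
(4,1)X 1/3
(4,2)O 0/3
(4,3)X 3/4
(4,4)X 3/4
(4,5)O 2/4
(4,6)O 1/2
(5,1)O 0/1
(5,3)X 2/2
(5,4)X 3/3
(5,5)X 1/2
(5,7)O — no occupied neighbors
Sum over 27 students: 1/1 + 2/3 + 1/2 + 0/1 + 1/1 + 2/3 + 2/3 + 2/3 + 1/3 + 2/3 + 2/2 + 3/4 + 4/4 + 2/3 + 2/4 + 1/4 + 2/2 + 1/3 + 0/3 + 3/4 + 3/4 + 2/4 + 1/2 + 0/1 + 2/2 + 3/3 + 1/2 = 50/3; mean = 50/3 ÷ 27 = 50/81 = 0.617283… → 0.617.

0.617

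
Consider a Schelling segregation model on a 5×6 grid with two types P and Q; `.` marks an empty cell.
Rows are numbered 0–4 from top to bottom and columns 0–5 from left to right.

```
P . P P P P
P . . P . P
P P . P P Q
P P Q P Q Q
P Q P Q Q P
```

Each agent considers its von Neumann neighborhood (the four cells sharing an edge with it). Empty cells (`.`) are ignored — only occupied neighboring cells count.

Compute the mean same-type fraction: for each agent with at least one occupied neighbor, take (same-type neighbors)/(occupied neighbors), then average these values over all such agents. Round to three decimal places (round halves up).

(0,0)P 1/1
(0,2)P 1/1
(0,3)P 3/3
(0,4)P 2/2
(0,5)P 2/2
(1,0)P 2/2
(1,3)P 2/2
(1,5)P 1/2
(2,0)P 3/3
(2,1)P 2/2
(2,3)P 3/3
(2,4)P 1/3
(2,5)Q 1/3
(3,0)P 3/3
(3,1)P 2/4
(3,2)Q 0/3
(3,3)P 1/4
(3,4)Q 2/4
(3,5)Q 2/3
(4,0)P 1/2
(4,1)Q 0/3
(4,2)P 0/3
(4,3)Q 1/3
(4,4)Q 2/3
(4,5)P 0/2
Sum over 25 agents: 1/1 + 1/1 + 3/3 + 2/2 + 2/2 + 2/2 + 2/2 + 1/2 + 3/3 + 2/2 + 3/3 + 1/3 + 1/3 + 3/3 + 2/4 + 0/3 + 1/4 + 2/4 + 2/3 + 1/2 + 0/3 + 0/3 + 1/3 + 2/3 + 0/2 = 187/12; mean = 187/12 ÷ 25 = 187/300 = 0.623333… → 0.623.

0.623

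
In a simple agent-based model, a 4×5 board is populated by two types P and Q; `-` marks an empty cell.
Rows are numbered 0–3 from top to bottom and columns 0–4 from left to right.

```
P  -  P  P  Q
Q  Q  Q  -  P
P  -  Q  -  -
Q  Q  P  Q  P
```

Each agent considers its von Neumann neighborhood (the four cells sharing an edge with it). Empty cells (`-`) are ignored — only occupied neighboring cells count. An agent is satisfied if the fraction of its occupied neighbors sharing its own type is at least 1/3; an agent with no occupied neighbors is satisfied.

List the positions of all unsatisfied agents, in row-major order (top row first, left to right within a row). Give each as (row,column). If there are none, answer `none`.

Row 0: (0,0)P 0/1 unhappy · (0,2)P 1/2 ok · (0,3)P 1/2 ok · (0,4)Q 0/2 unhappy
Row 1: (1,0)Q 1/3 ok · (1,1)Q 2/2 ok · (1,2)Q 2/3 ok · (1,4)P 0/1 unhappy
Row 2: (2,0)P 0/2 unhappy · (2,2)Q 1/2 ok
Row 3: (3,0)Q 1/2 ok · (3,1)Q 1/2 ok · (3,2)P 0/3 unhappy · (3,3)Q 0/2 unhappy · (3,4)P 0/1 unhappy

(0,0), (0,4), (1,4), (2,0), (3,2), (3,3), (3,4)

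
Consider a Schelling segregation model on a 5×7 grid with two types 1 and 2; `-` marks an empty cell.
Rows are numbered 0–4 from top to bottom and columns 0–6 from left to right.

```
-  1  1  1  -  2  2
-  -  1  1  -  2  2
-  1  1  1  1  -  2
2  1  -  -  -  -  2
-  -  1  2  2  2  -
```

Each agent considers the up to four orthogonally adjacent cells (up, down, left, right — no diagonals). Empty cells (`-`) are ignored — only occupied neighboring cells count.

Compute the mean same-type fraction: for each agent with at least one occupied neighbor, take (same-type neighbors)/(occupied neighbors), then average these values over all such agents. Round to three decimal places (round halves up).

0.857

Row 0: (0,1)1 1/1 · (0,2)1 3/3 · (0,3)1 2/2 · (0,5)2 2/2 · (0,6)2 2/2
Row 1: (1,2)1 3/3 · (1,3)1 3/3 · (1,5)2 2/2 · (1,6)2 3/3
Row 2: (2,1)1 2/2 · (2,2)1 3/3 · (2,3)1 3/3 · (2,4)1 1/1 · (2,6)2 2/2
Row 3: (3,0)2 0/1 · (3,1)1 1/2 · (3,6)2 1/1
Row 4: (4,2)1 0/1 · (4,3)2 1/2 · (4,4)2 2/2 · (4,5)2 1/1
Sum over 21 agents: 1/1 + 3/3 + 2/2 + 2/2 + 2/2 + 3/3 + 3/3 + 2/2 + 3/3 + 2/2 + 3/3 + 3/3 + 1/1 + 2/2 + 0/1 + 1/2 + 1/1 + 0/1 + 1/2 + 2/2 + 1/1 = 18; mean = 18 ÷ 21 = 6/7 = 0.857142… → 0.857.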